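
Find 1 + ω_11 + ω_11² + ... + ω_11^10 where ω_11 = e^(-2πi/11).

Sum of all nth roots of unity equals 0 for n > 1 (geometric series with r ≠ 1).

0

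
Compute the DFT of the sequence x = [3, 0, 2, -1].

X[k] = Σ(n=0 to 3) x[n] · ω_4^(nk)
where ω_4 = e^(-2πi/4)

Computing each X[k]:
X[0] = 4
X[1] = 1-1i
X[2] = 6
X[3] = 1+1i

X = [4, 1-1i, 6, 1+1i]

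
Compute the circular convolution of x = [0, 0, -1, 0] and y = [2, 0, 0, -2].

(x ⊛ y)[n] = Σ(m=0 to 3) x[m] · y[(n-m) mod 4]

Computing each output sample:
(x ⊛ y)[0] = 0
(x ⊛ y)[1] = 2
(x ⊛ y)[2] = -2
(x ⊛ y)[3] = 0

x ⊛ y = [0, 2, -2, 0]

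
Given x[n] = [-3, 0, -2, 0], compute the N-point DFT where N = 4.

X[k] = Σ(n=0 to 3) x[n] · ω_4^(nk)
where ω_4 = e^(-2πi/4)

Computing each X[k]:
X[0] = -5
X[1] = -1
X[2] = -5
X[3] = -1

X = [-5, -1, -5, -1]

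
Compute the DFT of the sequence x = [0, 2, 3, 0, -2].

X[k] = Σ(n=0 to 4) x[n] · ω_5^(nk)
where ω_5 = e^(-2πi/5)

Computing each X[k]:
X[0] = 3
X[1] = -2.4271-5.5676i
X[2] = 0.9271+0.5020i
X[3] = 0.9271-0.5020i
X[4] = -2.4271+5.5676i

X = [3, -2.4271-5.5676i, 0.9271+0.5020i, 0.9271-0.5020i, -2.4271+5.5676i]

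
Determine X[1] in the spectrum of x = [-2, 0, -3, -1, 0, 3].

X[1] = Σ(n=0 to 5) x[n] · ω_6^(1n) where ω_6 = e^(-2πi/6)
= (-2)·ω_6^0 + (0)·ω_6^1 + (-3)·ω_6^2 + (-1)·ω_6^3 + (0)·ω_6^4 + (3)·ω_6^5

X[1] = 2.0000+5.1962i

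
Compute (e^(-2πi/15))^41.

Since ω_15^15 = 1, powers reduce modulo 15.
41 mod 15 = 11
So ω_15^41 = ω_15^11 = e^(-2πi·11/15)

ω_15^41 = ω_15^11 = -0.1045+0.9945i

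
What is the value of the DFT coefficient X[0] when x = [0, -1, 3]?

X[0] = Σ(n=0 to 2) x[n] · ω_3^0 = Σ x[n]
= (0) + (-1) + (3)

X[0] = 2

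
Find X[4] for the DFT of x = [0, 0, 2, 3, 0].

X[4] = Σ(n=0 to 4) x[n] · ω_5^(4n) where ω_5 = e^(-2πi/5)
= (0)·ω_5^0 + (0)·ω_5^4 + (2)·ω_5^8 + (3)·ω_5^12 + (0)·ω_5^16

X[4] = -4.0451-0.5878i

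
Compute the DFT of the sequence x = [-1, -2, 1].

X[k] = Σ(n=0 to 2) x[n] · ω_3^(nk)
where ω_3 = e^(-2πi/3)

Computing each X[k]:
X[0] = -2
X[1] = -0.5000+2.5981i
X[2] = -0.5000-2.5981i

X = [-2, -0.5000+2.5981i, -0.5000-2.5981i]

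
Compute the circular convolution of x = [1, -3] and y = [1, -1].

(x ⊛ y)[n] = Σ(m=0 to 1) x[m] · y[(n-m) mod 2]

Computing each output sample:
(x ⊛ y)[0] = 4
(x ⊛ y)[1] = -4

x ⊛ y = [4, -4]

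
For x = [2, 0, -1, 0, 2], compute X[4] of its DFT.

X[4] = Σ(n=0 to 4) x[n] · ω_5^(4n) where ω_5 = e^(-2πi/5)
= (2)·ω_5^0 + (0)·ω_5^4 + (-1)·ω_5^8 + (0)·ω_5^12 + (2)·ω_5^16

X[4] = 3.4271-2.4899i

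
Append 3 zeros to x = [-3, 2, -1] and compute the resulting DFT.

Original 3-point DFT: [-2, -3.5000-2.5981i, -3.5000+2.5981i]
Zero-padded 6-point DFT provides frequency interpolation.

DFT_6([x, 0, ...]) = [-2, -1.5000-0.8660i, -3.5000-2.5981i, -6, -3.5000+2.5981i, -1.5000+0.8660i]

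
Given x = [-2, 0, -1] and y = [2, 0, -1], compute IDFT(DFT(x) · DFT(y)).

(x ⊛ y)[n] = Σ(m=0 to 2) x[m] · y[(n-m) mod 3]

Computing each output sample:
(x ⊛ y)[0] = -4
(x ⊛ y)[1] = 1
(x ⊛ y)[2] = 0

x ⊛ y = [-4, 1, 0]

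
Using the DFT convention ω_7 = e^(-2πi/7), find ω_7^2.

ω_7^2 = e^(-2πi·2/7)
= cos(-2π·2/7) + i·sin(-2π·2/7)
= cos(-4π/7) + i·sin(-4π/7)

ω_7^2 = cos(-4π/7) + i·sin(-4π/7) = -0.2225-0.9749i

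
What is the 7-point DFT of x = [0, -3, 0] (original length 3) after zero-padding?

Original 3-point DFT: [-3, 1.5000+2.5981i, 1.5000-2.5981i]
Zero-padded 7-point DFT provides frequency interpolation.

DFT_7([x, 0, ...]) = [-3, -1.8705+2.3455i, 0.6676+2.9248i, 2.7029+1.3017i, 2.7029-1.3017i, 0.6676-2.9248i, -1.8705-2.3455i]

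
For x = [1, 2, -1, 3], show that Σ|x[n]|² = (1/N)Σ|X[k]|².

Time domain:
Σ|x[n]|² = |1|² + |2|² + |-1|² + |3|² = 15.0000

Frequency domain:
(1/4)Σ|X[k]|² = (1/4)(|5|² + |2+1i|² + |-5|² + |2-1i|²) = (1/4)·60.0000 = 15.0000

Both sides agree, confirming Parseval's theorem.

Σ|x[n]|² = (1/N)Σ|X[k]|² = 15.0000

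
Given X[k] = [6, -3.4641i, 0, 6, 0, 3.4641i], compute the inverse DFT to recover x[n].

x[n] = (1/6) Σ(k=0 to 5) X[k] · e^(2πikn/6)

Computing each x[n]:
x[0] = 2
x[1] = 1
x[2] = 3
x[3] = 0
x[4] = 1
x[5] = -1

x = [2, 1, 3, 0, 1, -1]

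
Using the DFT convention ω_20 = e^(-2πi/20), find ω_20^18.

ω_20^18 = e^(-2πi·18/20)
= cos(-2π·18/20) + i·sin(-2π·18/20)
= cos(-36π/20) + i·sin(-36π/20)

ω_20^18 = cos(-36π/20) + i·sin(-36π/20) = 0.8090+0.5878i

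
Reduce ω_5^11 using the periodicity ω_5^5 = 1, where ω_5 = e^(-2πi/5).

Since ω_5^5 = 1, powers reduce modulo 5.
11 mod 5 = 1
So ω_5^11 = ω_5^1 = e^(-2πi·1/5)

ω_5^11 = ω_5^1 = 0.3090-0.9511i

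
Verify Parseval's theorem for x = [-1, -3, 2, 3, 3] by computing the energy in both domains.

Time domain:
Σ|x[n]|² = |-1|² + |-3|² + |2|² + |3|² + |3|² = 32.0000

Frequency domain:
(1/5)Σ|X[k]|² = (1/5)(|4|² + |-5.0451+6.2941i|² + |0.5451+2.5757i|² + |0.5451-2.5757i|² + |-5.0451-6.2941i|²) = (1/5)·160.0000 = 32.0000

Both sides agree, confirming Parseval's theorem.

Σ|x[n]|² = (1/N)Σ|X[k]|² = 32.0000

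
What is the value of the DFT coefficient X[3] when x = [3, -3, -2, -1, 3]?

X[3] = Σ(n=0 to 4) x[n] · ω_5^(3n) where ω_5 = e^(-2πi/5)
= (3)·ω_5^0 + (-3)·ω_5^3 + (-2)·ω_5^6 + (-1)·ω_5^9 + (3)·ω_5^12

X[3] = 2.0729-2.5757i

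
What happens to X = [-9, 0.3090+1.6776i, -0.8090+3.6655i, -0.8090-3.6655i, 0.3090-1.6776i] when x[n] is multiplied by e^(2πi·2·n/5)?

Modulation property: DFT(ω_5^(-2n)·x[n]) = X[(k-2) mod 5], so circularly shift X by 2 positions.

X[k-2] = [-0.8090-3.6655i, 0.3090-1.6776i, -9, 0.3090+1.6776i, -0.8090+3.6655i]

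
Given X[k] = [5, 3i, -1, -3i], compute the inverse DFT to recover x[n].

x[n] = (1/4) Σ(k=0 to 3) X[k] · e^(2πikn/4)

Computing each x[n]:
x[0] = 1
x[1] = 0
x[2] = 1
x[3] = 3

x = [1, 0, 1, 3]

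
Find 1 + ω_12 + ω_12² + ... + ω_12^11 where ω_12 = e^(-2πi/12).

Sum of all nth roots of unity equals 0 for n > 1 (geometric series with r ≠ 1).

0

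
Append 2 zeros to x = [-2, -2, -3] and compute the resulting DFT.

Original 3-point DFT: [-7, 0.5000-0.8660i, 0.5000+0.8660i]
Zero-padded 5-point DFT provides frequency interpolation.

DFT_5([x, 0, ...]) = [-7, -0.1910+3.6655i, -1.3090-1.6776i, -1.3090+1.6776i, -0.1910-3.6655i]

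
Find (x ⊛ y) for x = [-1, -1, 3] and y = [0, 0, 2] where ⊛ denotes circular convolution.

(x ⊛ y)[n] = Σ(m=0 to 2) x[m] · y[(n-m) mod 3]

Computing each output sample:
(x ⊛ y)[0] = -2
(x ⊛ y)[1] = 6
(x ⊛ y)[2] = -2

x ⊛ y = [-2, 6, -2]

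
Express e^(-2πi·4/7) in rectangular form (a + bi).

ω_7^4 = e^(-2πi·4/7)
= cos(-2π·4/7) + i·sin(-2π·4/7)
= cos(-8π/7) + i·sin(-8π/7)

ω_7^4 = cos(-8π/7) + i·sin(-8π/7) = -0.9010+0.4339i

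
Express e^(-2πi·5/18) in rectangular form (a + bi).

ω_18^5 = e^(-2πi·5/18)
= cos(-2π·5/18) + i·sin(-2π·5/18)
= cos(-10π/18) + i·sin(-10π/18)

ω_18^5 = cos(-10π/18) + i·sin(-10π/18) = -0.1736-0.9848i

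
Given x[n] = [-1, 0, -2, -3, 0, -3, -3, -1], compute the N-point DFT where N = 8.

X[k] = Σ(n=0 to 7) x[n] · ω_8^(nk)
where ω_8 = e^(-2πi/8)

Computing each X[k]:
X[0] = -13
X[1] = 2.5355-1.7071i
X[2] = 4-1i
X[3] = -4.5355+0.2929i
X[4] = 1
X[5] = -4.5355-0.2929i
X[6] = 4+1i
X[7] = 2.5355+1.7071i

X = [-13, 2.5355-1.7071i, 4-1i, -4.5355+0.2929i, 1, -4.5355-0.2929i, 4+1i, 2.5355+1.7071i]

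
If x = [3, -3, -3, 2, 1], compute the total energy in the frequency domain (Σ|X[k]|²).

Parseval: Σ|x[n]|² = (1/N)Σ|X[k]|², so Σ|X[k]|² = N·Σ|x[n]|² = 5·32.0000

Σ|X[k]|² = N·Σ|x[n]|² = 5·32.0000 = 160.0000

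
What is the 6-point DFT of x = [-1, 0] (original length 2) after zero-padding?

Original 2-point DFT: [-1, -1]
Zero-padded 6-point DFT provides frequency interpolation.

DFT_6([x, 0, ...]) = [-1, -1, -1, -1, -1, -1]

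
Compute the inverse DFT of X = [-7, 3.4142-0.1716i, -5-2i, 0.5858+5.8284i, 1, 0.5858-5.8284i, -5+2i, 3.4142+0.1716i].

x[n] = (1/8) Σ(k=0 to 7) X[k] · e^(2πikn/8)

Computing each x[n]:
x[0] = -1
x[1] = -1
x[2] = 2
x[3] = -3
x[4] = -3
x[5] = 0
x[6] = -1
x[7] = 0

x = [-1, -1, 2, -3, -3, 0, -1, 0]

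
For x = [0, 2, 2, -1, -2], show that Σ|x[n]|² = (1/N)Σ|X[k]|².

Time domain:
Σ|x[n]|² = |0|² + |2|² + |2|² + |-1|² + |-2|² = 13.0000

Frequency domain:
(1/5)Σ|X[k]|² = (1/5)(|1|² + |-0.8090-5.5676i|² + |0.3090+0.5020i|² + |0.3090-0.5020i|² + |-0.8090+5.5676i|²) = (1/5)·65.0000 = 13.0000

Both sides agree, confirming Parseval's theorem.

Σ|x[n]|² = (1/N)Σ|X[k]|² = 13.0000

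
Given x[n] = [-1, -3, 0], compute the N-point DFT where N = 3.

X[k] = Σ(n=0 to 2) x[n] · ω_3^(nk)
where ω_3 = e^(-2πi/3)

Computing each X[k]:
X[0] = -4
X[1] = 0.5000+2.5981i
X[2] = 0.5000-2.5981i

X = [-4, 0.5000+2.5981i, 0.5000-2.5981i]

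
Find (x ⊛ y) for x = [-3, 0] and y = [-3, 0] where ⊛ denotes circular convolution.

(x ⊛ y)[n] = Σ(m=0 to 1) x[m] · y[(n-m) mod 2]

Computing each output sample:
(x ⊛ y)[0] = 9
(x ⊛ y)[1] = 0

x ⊛ y = [9, 0]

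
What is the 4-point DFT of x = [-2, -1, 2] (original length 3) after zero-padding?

Original 3-point DFT: [-1, -2.5000+2.5981i, -2.5000-2.5981i]
Zero-padded 4-point DFT provides frequency interpolation.

DFT_4([x, 0, ...]) = [-1, -4+1i, 1, -4-1i]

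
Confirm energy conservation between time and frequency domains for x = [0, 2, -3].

Time domain:
Σ|x[n]|² = |0|² + |2|² + |-3|² = 13.0000

Frequency domain:
(1/3)Σ|X[k]|² = (1/3)(|-1|² + |0.5000-4.3301i|² + |0.5000+4.3301i|²) = (1/3)·39.0000 = 13.0000

Both sides agree, confirming Parseval's theorem.

Σ|x[n]|² = (1/N)Σ|X[k]|² = 13.0000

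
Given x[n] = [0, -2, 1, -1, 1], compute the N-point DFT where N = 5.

X[k] = Σ(n=0 to 4) x[n] · ω_5^(nk)
where ω_5 = e^(-2πi/5)

Computing each X[k]:
X[0] = -1
X[1] = -0.3090+1.6776i
X[2] = 0.8090+3.6655i
X[3] = 0.8090-3.6655i
X[4] = -0.3090-1.6776i

X = [-1, -0.3090+1.6776i, 0.8090+3.6655i, 0.8090-3.6655i, -0.3090-1.6776i]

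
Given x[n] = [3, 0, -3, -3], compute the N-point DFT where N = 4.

X[k] = Σ(n=0 to 3) x[n] · ω_4^(nk)
where ω_4 = e^(-2πi/4)

Computing each X[k]:
X[0] = -3
X[1] = 6-3i
X[2] = 3
X[3] = 6+3i

X = [-3, 6-3i, 3, 6+3i]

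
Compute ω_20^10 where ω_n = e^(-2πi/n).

ω_20^10 = e^(-2πi·10/20)
= cos(-2π·10/20) + i·sin(-2π·10/20)
= cos(-20π/20) + i·sin(-20π/20)

ω_20^10 = cos(-20π/20) + i·sin(-20π/20) = -1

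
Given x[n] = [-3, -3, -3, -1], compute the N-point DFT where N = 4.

X[k] = Σ(n=0 to 3) x[n] · ω_4^(nk)
where ω_4 = e^(-2πi/4)

Computing each X[k]:
X[0] = -10
X[1] = 2i
X[2] = -2
X[3] = -2i

X = [-10, 2i, -2, -2i]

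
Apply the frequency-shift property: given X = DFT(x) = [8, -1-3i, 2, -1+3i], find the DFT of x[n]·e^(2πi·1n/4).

Modulation property: DFT(ω_4^(-1n)·x[n]) = X[(k-1) mod 4], so circularly shift X by 1 positions.

X[k-1] = [-1+3i, 8, -1-3i, 2]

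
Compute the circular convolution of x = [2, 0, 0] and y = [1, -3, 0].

(x ⊛ y)[n] = Σ(m=0 to 2) x[m] · y[(n-m) mod 3]

Computing each output sample:
(x ⊛ y)[0] = 2
(x ⊛ y)[1] = -6
(x ⊛ y)[2] = 0

x ⊛ y = [2, -6, 0]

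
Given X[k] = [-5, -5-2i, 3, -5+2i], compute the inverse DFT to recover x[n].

x[n] = (1/4) Σ(k=0 to 3) X[k] · e^(2πikn/4)

Computing each x[n]:
x[0] = -3
x[1] = -1
x[2] = 2
x[3] = -3

x = [-3, -1, 2, -3]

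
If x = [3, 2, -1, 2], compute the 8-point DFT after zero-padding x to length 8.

Original 4-point DFT: [6, 4, -2, 4]
Zero-padded 8-point DFT provides frequency interpolation.

DFT_8([x, 0, ...]) = [6, 3.0000-1.8284i, 4, 3.0000-3.8284i, -2, 3.0000+3.8284i, 4, 3.0000+1.8284i]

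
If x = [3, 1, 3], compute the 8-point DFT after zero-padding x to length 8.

Original 3-point DFT: [7, 1.0000+1.7321i, 1.0000-1.7321i]
Zero-padded 8-point DFT provides frequency interpolation.

DFT_8([x, 0, ...]) = [7, 3.7071-3.7071i, -1i, 2.2929+2.2929i, 5, 2.2929-2.2929i, 1i, 3.7071+3.7071i]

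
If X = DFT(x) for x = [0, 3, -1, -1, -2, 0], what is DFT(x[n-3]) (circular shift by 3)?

Time shift by 3: X_shifted[k] = ω_6^(3k) · X[k]
Shifted x = [-1, -2, 0, 0, 3, -1]

DFT(x[n-3]) = [-1, -4.0000+3.4641i, -1.0000-1.7321i, 5, -1.0000+1.7321i, -4.0000-3.4641i]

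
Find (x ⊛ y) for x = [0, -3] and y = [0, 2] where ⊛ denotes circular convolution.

(x ⊛ y)[n] = Σ(m=0 to 1) x[m] · y[(n-m) mod 2]

Computing each output sample:
(x ⊛ y)[0] = -6
(x ⊛ y)[1] = 0

x ⊛ y = [-6, 0]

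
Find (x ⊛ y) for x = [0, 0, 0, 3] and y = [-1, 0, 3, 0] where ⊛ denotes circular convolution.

(x ⊛ y)[n] = Σ(m=0 to 3) x[m] · y[(n-m) mod 4]

Computing each output sample:
(x ⊛ y)[0] = 0
(x ⊛ y)[1] = 9
(x ⊛ y)[2] = 0
(x ⊛ y)[3] = -3

x ⊛ y = [0, 9, 0, -3]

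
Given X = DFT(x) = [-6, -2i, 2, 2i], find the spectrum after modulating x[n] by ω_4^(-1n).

Modulation property: DFT(ω_4^(-1n)·x[n]) = X[(k-1) mod 4], so circularly shift X by 1 positions.

X[k-1] = [2i, -6, -2i, 2]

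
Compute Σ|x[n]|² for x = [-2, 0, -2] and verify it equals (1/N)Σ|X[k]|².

Time domain:
Σ|x[n]|² = |-2|² + |0|² + |-2|² = 8.0000

Frequency domain:
(1/3)Σ|X[k]|² = (1/3)(|-4|² + |-1.0000-1.7321i|² + |-1.0000+1.7321i|²) = (1/3)·24.0000 = 8.0000

Both sides agree, confirming Parseval's theorem.

Σ|x[n]|² = (1/N)Σ|X[k]|² = 8.0000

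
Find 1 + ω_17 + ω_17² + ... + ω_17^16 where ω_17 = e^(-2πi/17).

Sum of all nth roots of unity equals 0 for n > 1 (geometric series with r ≠ 1).

0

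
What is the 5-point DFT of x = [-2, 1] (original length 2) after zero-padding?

Original 2-point DFT: [-1, -3]
Zero-padded 5-point DFT provides frequency interpolation.

DFT_5([x, 0, ...]) = [-1, -1.6910-0.9511i, -2.8090-0.5878i, -2.8090+0.5878i, -1.6910+0.9511i]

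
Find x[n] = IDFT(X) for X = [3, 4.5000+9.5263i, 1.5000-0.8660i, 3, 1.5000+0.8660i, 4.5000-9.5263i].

x[n] = (1/6) Σ(k=0 to 5) X[k] · e^(2πikn/6)

Computing each x[n]:
x[0] = 3
x[1] = -2
x[2] = -3
x[3] = -1
x[4] = 3
x[5] = 3

x = [3, -2, -3, -1, 3, 3]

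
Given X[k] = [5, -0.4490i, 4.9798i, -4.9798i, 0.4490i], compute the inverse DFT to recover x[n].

x[n] = (1/5) Σ(k=0 to 4) X[k] · e^(2πikn/5)

Computing each x[n]:
x[0] = 1
x[1] = 0
x[2] = 3
x[3] = -1
x[4] = 2

x = [1, 0, 3, -1, 2]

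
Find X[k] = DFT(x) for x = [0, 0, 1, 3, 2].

X[k] = Σ(n=0 to 4) x[n] · ω_5^(nk)
where ω_5 = e^(-2πi/5)

Computing each X[k]:
X[0] = 6
X[1] = -2.6180+3.0777i
X[2] = -0.3820-0.7265i
X[3] = -0.3820+0.7265i
X[4] = -2.6180-3.0777i

X = [6, -2.6180+3.0777i, -0.3820-0.7265i, -0.3820+0.7265i, -2.6180-3.0777i]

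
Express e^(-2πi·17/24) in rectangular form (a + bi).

ω_24^17 = e^(-2πi·17/24)
= cos(-2π·17/24) + i·sin(-2π·17/24)
= cos(-34π/24) + i·sin(-34π/24)

ω_24^17 = cos(-34π/24) + i·sin(-34π/24) = -0.2588+0.9659i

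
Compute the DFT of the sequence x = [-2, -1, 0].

X[k] = Σ(n=0 to 2) x[n] · ω_3^(nk)
where ω_3 = e^(-2πi/3)

Computing each X[k]:
X[0] = -3
X[1] = -1.5000+0.8660i
X[2] = -1.5000-0.8660i

X = [-3, -1.5000+0.8660i, -1.5000-0.8660i]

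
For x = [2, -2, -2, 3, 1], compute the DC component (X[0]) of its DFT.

X[0] = Σ(n=0 to 4) x[n] · ω_5^0 = Σ x[n]
= (2) + (-2) + (-2) + (3) + (1)

X[0] = 2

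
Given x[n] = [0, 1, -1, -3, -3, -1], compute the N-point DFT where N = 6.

X[k] = Σ(n=0 to 5) x[n] · ω_6^(nk)
where ω_6 = e^(-2πi/6)

Computing each X[k]:
X[0] = -7
X[1] = 5.0000-3.4641i
X[2] = -1
X[3] = -1
X[4] = -1
X[5] = 5.0000+3.4641i

X = [-7, 5.0000-3.4641i, -1, -1, -1, 5.0000+3.4641i]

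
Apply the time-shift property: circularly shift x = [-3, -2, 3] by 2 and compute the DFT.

Time shift by 2: X_shifted[k] = ω_3^(2k) · X[k]
Shifted x = [-2, 3, -3]

DFT(x[n-2]) = [-2, -2.0000-5.1962i, -2.0000+5.1962i]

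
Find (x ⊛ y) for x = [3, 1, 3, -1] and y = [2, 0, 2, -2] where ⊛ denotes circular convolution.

(x ⊛ y)[n] = Σ(m=0 to 3) x[m] · y[(n-m) mod 4]

Computing each output sample:
(x ⊛ y)[0] = 10
(x ⊛ y)[1] = -6
(x ⊛ y)[2] = 14
(x ⊛ y)[3] = -6

x ⊛ y = [10, -6, 14, -6]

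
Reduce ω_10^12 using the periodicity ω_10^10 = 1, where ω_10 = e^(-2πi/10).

Since ω_10^10 = 1, powers reduce modulo 10.
12 mod 10 = 2
So ω_10^12 = ω_10^2 = e^(-2πi·2/10)

ω_10^12 = ω_10^2 = 0.3090-0.9511i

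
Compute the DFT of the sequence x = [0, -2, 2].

X[k] = Σ(n=0 to 2) x[n] · ω_3^(nk)
where ω_3 = e^(-2πi/3)

Computing each X[k]:
X[0] = 0
X[1] = 3.4641i
X[2] = -3.4641i

X = [0, 3.4641i, -3.4641i]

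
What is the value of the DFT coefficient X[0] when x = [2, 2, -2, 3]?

X[0] = Σ(n=0 to 3) x[n] · ω_4^0 = Σ x[n]
= (2) + (2) + (-2) + (3)

X[0] = 5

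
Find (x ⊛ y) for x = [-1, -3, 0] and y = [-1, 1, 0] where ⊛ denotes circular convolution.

(x ⊛ y)[n] = Σ(m=0 to 2) x[m] · y[(n-m) mod 3]

Computing each output sample:
(x ⊛ y)[0] = 1
(x ⊛ y)[1] = 2
(x ⊛ y)[2] = -3

x ⊛ y = [1, 2, -3]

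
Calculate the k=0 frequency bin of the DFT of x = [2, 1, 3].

X[0] = Σ(n=0 to 2) x[n] · ω_3^0 = Σ x[n]
= (2) + (1) + (3)

X[0] = 6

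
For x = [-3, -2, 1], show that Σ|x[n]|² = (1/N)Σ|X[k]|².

Time domain:
Σ|x[n]|² = |-3|² + |-2|² + |1|² = 14.0000

Frequency domain:
(1/3)Σ|X[k]|² = (1/3)(|-4|² + |-2.5000+2.5981i|² + |-2.5000-2.5981i|²) = (1/3)·42.0000 = 14.0000

Both sides agree, confirming Parseval's theorem.

Σ|x[n]|² = (1/N)Σ|X[k]|² = 14.0000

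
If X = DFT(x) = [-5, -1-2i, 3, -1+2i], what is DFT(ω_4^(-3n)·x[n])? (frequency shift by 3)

Modulation property: DFT(ω_4^(-3n)·x[n]) = X[(k-3) mod 4], so circularly shift X by 3 positions.

X[k-3] = [-1-2i, 3, -1+2i, -5]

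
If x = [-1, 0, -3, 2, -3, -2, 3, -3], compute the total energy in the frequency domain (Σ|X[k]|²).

Parseval: Σ|x[n]|² = (1/N)Σ|X[k]|², so Σ|X[k]|² = N·Σ|x[n]|² = 8·45.0000

Σ|X[k]|² = N·Σ|x[n]|² = 8·45.0000 = 360.0000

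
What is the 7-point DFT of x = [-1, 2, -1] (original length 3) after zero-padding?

Original 3-point DFT: [0, -1.5000-2.5981i, -1.5000+2.5981i]
Zero-padded 7-point DFT provides frequency interpolation.

DFT_7([x, 0, ...]) = [0, 0.4695-0.5887i, -0.5441-2.3837i, -3.4254-1.6496i, -3.4254+1.6496i, -0.5441+2.3837i, 0.4695+0.5887i]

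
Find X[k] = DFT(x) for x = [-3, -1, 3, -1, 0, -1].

X[k] = Σ(n=0 to 5) x[n] · ω_6^(nk)
where ω_6 = e^(-2πi/6)

Computing each X[k]:
X[0] = -3
X[1] = -4.5000-2.5981i
X[2] = -4.5000+2.5981i
X[3] = 3
X[4] = -4.5000-2.5981i
X[5] = -4.5000+2.5981i

X = [-3, -4.5000-2.5981i, -4.5000+2.5981i, 3, -4.5000-2.5981i, -4.5000+2.5981i]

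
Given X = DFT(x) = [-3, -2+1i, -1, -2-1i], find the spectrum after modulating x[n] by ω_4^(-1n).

Modulation property: DFT(ω_4^(-1n)·x[n]) = X[(k-1) mod 4], so circularly shift X by 1 positions.

X[k-1] = [-2-1i, -3, -2+1i, -1]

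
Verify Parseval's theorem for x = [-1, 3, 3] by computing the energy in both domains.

Time domain:
Σ|x[n]|² = |-1|² + |3|² + |3|² = 19.0000

Frequency domain:
(1/3)Σ|X[k]|² = (1/3)(|5|² + |-4|² + |-4|²) = (1/3)·57.0000 = 19.0000

Both sides agree, confirming Parseval's theorem.

Σ|x[n]|² = (1/N)Σ|X[k]|² = 19.0000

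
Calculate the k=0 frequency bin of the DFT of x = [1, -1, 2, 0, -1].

X[0] = Σ(n=0 to 4) x[n] · ω_5^0 = Σ x[n]
= (1) + (-1) + (2) + (0) + (-1)

X[0] = 1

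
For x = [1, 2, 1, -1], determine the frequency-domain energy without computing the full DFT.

Parseval: Σ|x[n]|² = (1/N)Σ|X[k]|², so Σ|X[k]|² = N·Σ|x[n]|² = 4·7.0000

Σ|X[k]|² = N·Σ|x[n]|² = 4·7.0000 = 28.0000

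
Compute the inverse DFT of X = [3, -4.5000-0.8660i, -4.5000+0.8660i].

x[n] = (1/3) Σ(k=0 to 2) X[k] · e^(2πikn/3)

Computing each x[n]:
x[0] = -2
x[1] = 3
x[2] = 2

x = [-2, 3, 2]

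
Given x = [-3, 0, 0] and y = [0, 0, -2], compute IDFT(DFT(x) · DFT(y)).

(x ⊛ y)[n] = Σ(m=0 to 2) x[m] · y[(n-m) mod 3]

Computing each output sample:
(x ⊛ y)[0] = 0
(x ⊛ y)[1] = 0
(x ⊛ y)[2] = 6

x ⊛ y = [0, 0, 6]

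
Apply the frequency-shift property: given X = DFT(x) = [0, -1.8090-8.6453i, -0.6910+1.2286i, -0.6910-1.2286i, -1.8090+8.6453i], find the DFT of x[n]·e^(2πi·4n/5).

Modulation property: DFT(ω_5^(-4n)·x[n]) = X[(k-4) mod 5], so circularly shift X by 4 positions.

X[k-4] = [-1.8090-8.6453i, -0.6910+1.2286i, -0.6910-1.2286i, -1.8090+8.6453i, 0]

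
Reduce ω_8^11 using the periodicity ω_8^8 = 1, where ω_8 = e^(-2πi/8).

Since ω_8^8 = 1, powers reduce modulo 8.
11 mod 8 = 3
So ω_8^11 = ω_8^3 = e^(-2πi·3/8)

ω_8^11 = ω_8^3 = -0.7071-0.7071i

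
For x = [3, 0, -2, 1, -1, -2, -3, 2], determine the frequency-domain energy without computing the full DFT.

Parseval: Σ|x[n]|² = (1/N)Σ|X[k]|², so Σ|X[k]|² = N·Σ|x[n]|² = 8·32.0000

Σ|X[k]|² = N·Σ|x[n]|² = 8·32.0000 = 256.0000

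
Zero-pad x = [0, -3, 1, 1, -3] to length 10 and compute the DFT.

Original 5-point DFT: [-4, -3.4721, 5.4721, 5.4721, -3.4721]
Zero-padded 10-point DFT provides frequency interpolation.

DFT_10([x, 0, ...]) = [-4, 1.6246i, -3.4721, 6.8819i, 5.4721, 0, 5.4721, -6.8819i, -3.4721, -1.6246i]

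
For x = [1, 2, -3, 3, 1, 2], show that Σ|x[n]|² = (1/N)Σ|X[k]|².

Time domain:
Σ|x[n]|² = |1|² + |2|² + |-3|² + |3|² + |1|² + |2|² = 28.0000

Frequency domain:
(1/6)Σ|X[k]|² = (1/6)(|6|² + |1.0000+3.4641i|² + |3.0000-3.4641i|² + |-8|² + |3.0000+3.4641i|² + |1.0000-3.4641i|²) = (1/6)·168.0000 = 28.0000

Both sides agree, confirming Parseval's theorem.

Σ|x[n]|² = (1/N)Σ|X[k]|² = 28.0000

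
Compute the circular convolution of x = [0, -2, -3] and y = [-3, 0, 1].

(x ⊛ y)[n] = Σ(m=0 to 2) x[m] · y[(n-m) mod 3]

Computing each output sample:
(x ⊛ y)[0] = -2
(x ⊛ y)[1] = 3
(x ⊛ y)[2] = 9

x ⊛ y = [-2, 3, 9]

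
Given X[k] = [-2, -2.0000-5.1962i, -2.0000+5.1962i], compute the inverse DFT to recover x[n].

x[n] = (1/3) Σ(k=0 to 2) X[k] · e^(2πikn/3)

Computing each x[n]:
x[0] = -2
x[1] = 3
x[2] = -3

x = [-2, 3, -3]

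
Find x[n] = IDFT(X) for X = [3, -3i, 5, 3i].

x[n] = (1/4) Σ(k=0 to 3) X[k] · e^(2πikn/4)

Computing each x[n]:
x[0] = 2
x[1] = 1
x[2] = 2
x[3] = -2

x = [2, 1, 2, -2]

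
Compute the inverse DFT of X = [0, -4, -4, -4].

x[n] = (1/4) Σ(k=0 to 3) X[k] · e^(2πikn/4)

Computing each x[n]:
x[0] = -3
x[1] = 1
x[2] = 1
x[3] = 1

x = [-3, 1, 1, 1]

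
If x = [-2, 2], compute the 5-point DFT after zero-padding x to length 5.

Original 2-point DFT: [0, -4]
Zero-padded 5-point DFT provides frequency interpolation.

DFT_5([x, 0, ...]) = [0, -1.3820-1.9021i, -3.6180-1.1756i, -3.6180+1.1756i, -1.3820+1.9021i]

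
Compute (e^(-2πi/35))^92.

Since ω_35^35 = 1, powers reduce modulo 35.
92 mod 35 = 22
So ω_35^92 = ω_35^22 = e^(-2πi·22/35)

ω_35^92 = ω_35^22 = -0.6911+0.7228i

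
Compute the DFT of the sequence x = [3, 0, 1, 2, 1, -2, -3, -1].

X[k] = Σ(n=0 to 7) x[n] · ω_8^(nk)
where ω_8 = e^(-2πi/8)

Computing each X[k]:
X[0] = 1
X[1] = 1.2929-7.5355i
X[2] = 6+3i
X[3] = 2.7071+0.4645i
X[4] = 3
X[5] = 2.7071-0.4645i
X[6] = 6-3i
X[7] = 1.2929+7.5355i

X = [1, 1.2929-7.5355i, 6+3i, 2.7071+0.4645i, 3, 2.7071-0.4645i, 6-3i, 1.2929+7.5355i]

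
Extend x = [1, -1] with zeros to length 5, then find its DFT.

Original 2-point DFT: [0, 2]
Zero-padded 5-point DFT provides frequency interpolation.

DFT_5([x, 0, ...]) = [0, 0.6910+0.9511i, 1.8090+0.5878i, 1.8090-0.5878i, 0.6910-0.9511i]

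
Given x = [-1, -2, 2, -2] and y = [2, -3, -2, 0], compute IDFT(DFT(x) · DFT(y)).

(x ⊛ y)[n] = Σ(m=0 to 3) x[m] · y[(n-m) mod 4]

Computing each output sample:
(x ⊛ y)[0] = 0
(x ⊛ y)[1] = 3
(x ⊛ y)[2] = 12
(x ⊛ y)[3] = -6

x ⊛ y = [0, 3, 12, -6]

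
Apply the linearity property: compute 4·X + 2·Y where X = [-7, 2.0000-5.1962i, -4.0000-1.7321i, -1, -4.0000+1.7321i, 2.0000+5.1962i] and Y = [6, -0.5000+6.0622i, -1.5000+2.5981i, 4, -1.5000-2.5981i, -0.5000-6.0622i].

By linearity: DFT(4x + 2y) = 4·DFT(x) + 2·DFT(y)
= 4·[-7, 2.0000-5.1962i, -4.0000-1.7321i, -1, -4.0000+1.7321i, 2.0000+5.1962i] + 2·[6, -0.5000+6.0622i, -1.5000+2.5981i, 4, -1.5000-2.5981i, -0.5000-6.0622i]

Computing element-wise:
Z[0] = 4·(-7) + 2·(6) = -16
Z[1] = 4·(2.0000-5.1962i) + 2·(-0.5000+6.0622i) = 7.0000-8.6604i
Z[2] = 4·(-4.0000-1.7321i) + 2·(-1.5000+2.5981i) = -19.0000-1.7322i
Z[3] = 4·(-1) + 2·(4) = 4
Z[4] = 4·(-4.0000+1.7321i) + 2·(-1.5000-2.5981i) = -19.0000+1.7322i
Z[5] = 4·(2.0000+5.1962i) + 2·(-0.5000-6.0622i) = 7.0000+8.6604i

DFT(4x + 2y) = 4·X + 2·Y = [-16, 7.0000-8.6604i, -19.0000-1.7322i, 4, -19.0000+1.7322i, 7.0000+8.6604i]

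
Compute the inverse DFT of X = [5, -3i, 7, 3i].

x[n] = (1/4) Σ(k=0 to 3) X[k] · e^(2πikn/4)

Computing each x[n]:
x[0] = 3
x[1] = 1
x[2] = 3
x[3] = -2

x = [3, 1, 3, -2]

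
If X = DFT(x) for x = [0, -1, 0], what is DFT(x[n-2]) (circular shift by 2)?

Time shift by 2: X_shifted[k] = ω_3^(2k) · X[k]
Shifted x = [-1, 0, 0]

DFT(x[n-2]) = [-1, -1, -1]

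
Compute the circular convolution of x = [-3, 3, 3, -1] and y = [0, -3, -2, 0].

(x ⊛ y)[n] = Σ(m=0 to 3) x[m] · y[(n-m) mod 4]

Computing each output sample:
(x ⊛ y)[0] = -3
(x ⊛ y)[1] = 11
(x ⊛ y)[2] = -3
(x ⊛ y)[3] = -15

x ⊛ y = [-3, 11, -3, -15]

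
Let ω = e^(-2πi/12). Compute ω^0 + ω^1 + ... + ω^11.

Sum of all nth roots of unity equals 0 for n > 1 (geometric series with r ≠ 1).

0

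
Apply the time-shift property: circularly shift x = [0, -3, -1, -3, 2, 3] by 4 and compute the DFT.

Time shift by 4: X_shifted[k] = ω_6^(4k) · X[k]
Shifted x = [-1, -3, 2, 3, 0, -3]

DFT(x[n-4]) = [-2, -8.0000-1.7321i, 4.0000+1.7321i, 4, 4.0000-1.7321i, -8.0000+1.7321i]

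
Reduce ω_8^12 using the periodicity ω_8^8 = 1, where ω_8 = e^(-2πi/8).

Since ω_8^8 = 1, powers reduce modulo 8.
12 mod 8 = 4
So ω_8^12 = ω_8^4 = e^(-2πi·4/8)

ω_8^12 = ω_8^4 = -1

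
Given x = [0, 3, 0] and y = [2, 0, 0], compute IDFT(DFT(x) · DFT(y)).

(x ⊛ y)[n] = Σ(m=0 to 2) x[m] · y[(n-m) mod 3]

Computing each output sample:
(x ⊛ y)[0] = 0
(x ⊛ y)[1] = 6
(x ⊛ y)[2] = 0

x ⊛ y = [0, 6, 0]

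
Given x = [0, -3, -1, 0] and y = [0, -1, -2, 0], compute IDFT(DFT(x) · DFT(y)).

(x ⊛ y)[n] = Σ(m=0 to 3) x[m] · y[(n-m) mod 4]

Computing each output sample:
(x ⊛ y)[0] = 2
(x ⊛ y)[1] = 0
(x ⊛ y)[2] = 3
(x ⊛ y)[3] = 7

x ⊛ y = [2, 0, 3, 7]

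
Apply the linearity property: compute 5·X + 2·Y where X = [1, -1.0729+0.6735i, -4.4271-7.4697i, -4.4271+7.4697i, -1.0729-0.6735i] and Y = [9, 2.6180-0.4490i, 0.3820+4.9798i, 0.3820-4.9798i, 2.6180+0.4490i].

By linearity: DFT(5x + 2y) = 5·DFT(x) + 2·DFT(y)
= 5·[1, -1.0729+0.6735i, -4.4271-7.4697i, -4.4271+7.4697i, -1.0729-0.6735i] + 2·[9, 2.6180-0.4490i, 0.3820+4.9798i, 0.3820-4.9798i, 2.6180+0.4490i]

Computing element-wise:
Z[0] = 5·(1) + 2·(9) = 23
Z[1] = 5·(-1.0729+0.6735i) + 2·(2.6180-0.4490i) = -0.1285+2.4695i
Z[2] = 5·(-4.4271-7.4697i) + 2·(0.3820+4.9798i) = -21.3715-27.3889i
Z[3] = 5·(-4.4271+7.4697i) + 2·(0.3820-4.9798i) = -21.3715+27.3889i
Z[4] = 5·(-1.0729-0.6735i) + 2·(2.6180+0.4490i) = -0.1285-2.4695i

DFT(5x + 2y) = 5·X + 2·Y = [23, -0.1285+2.4695i, -21.3715-27.3889i, -21.3715+27.3889i, -0.1285-2.4695i]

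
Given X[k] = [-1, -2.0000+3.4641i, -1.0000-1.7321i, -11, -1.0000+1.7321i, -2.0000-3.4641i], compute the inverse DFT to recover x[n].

x[n] = (1/6) Σ(k=0 to 5) X[k] · e^(2πikn/6)

Computing each x[n]:
x[0] = -3
x[1] = 1
x[2] = -3
x[3] = 2
x[4] = 0
x[5] = 2

x = [-3, 1, -3, 2, 0, 2]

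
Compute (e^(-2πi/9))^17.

Since ω_9^9 = 1, powers reduce modulo 9.
17 mod 9 = 8
So ω_9^17 = ω_9^8 = e^(-2πi·8/9)

ω_9^17 = ω_9^8 = 0.7660+0.6428i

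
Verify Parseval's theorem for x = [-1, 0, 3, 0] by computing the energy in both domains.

Time domain:
Σ|x[n]|² = |-1|² + |0|² + |3|² + |0|² = 10.0000

Frequency domain:
(1/4)Σ|X[k]|² = (1/4)(|2|² + |-4|² + |2|² + |-4|²) = (1/4)·40.0000 = 10.0000

Both sides agree, confirming Parseval's theorem.

Σ|x[n]|² = (1/N)Σ|X[k]|² = 10.0000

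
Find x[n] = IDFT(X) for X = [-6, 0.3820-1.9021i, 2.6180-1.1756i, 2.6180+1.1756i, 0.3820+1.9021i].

x[n] = (1/5) Σ(k=0 to 4) X[k] · e^(2πikn/5)

Computing each x[n]:
x[0] = 0
x[1] = -1
x[2] = -1
x[3] = -1
x[4] = -3

x = [0, -1, -1, -1, -3]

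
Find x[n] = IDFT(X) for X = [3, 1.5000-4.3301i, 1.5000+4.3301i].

x[n] = (1/3) Σ(k=0 to 2) X[k] · e^(2πikn/3)

Computing each x[n]:
x[0] = 2
x[1] = 3
x[2] = -2

x = [2, 3, -2]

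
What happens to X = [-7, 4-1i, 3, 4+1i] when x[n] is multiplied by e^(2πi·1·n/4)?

Modulation property: DFT(ω_4^(-1n)·x[n]) = X[(k-1) mod 4], so circularly shift X by 1 positions.

X[k-1] = [4+1i, -7, 4-1i, 3]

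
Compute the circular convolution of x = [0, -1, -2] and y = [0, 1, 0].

(x ⊛ y)[n] = Σ(m=0 to 2) x[m] · y[(n-m) mod 3]

Computing each output sample:
(x ⊛ y)[0] = -2
(x ⊛ y)[1] = 0
(x ⊛ y)[2] = -1

x ⊛ y = [-2, 0, -1]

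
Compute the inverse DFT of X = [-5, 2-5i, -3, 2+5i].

x[n] = (1/4) Σ(k=0 to 3) X[k] · e^(2πikn/4)

Computing each x[n]:
x[0] = -1
x[1] = 2
x[2] = -3
x[3] = -3

x = [-1, 2, -3, -3]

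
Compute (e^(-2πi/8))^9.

Since ω_8^8 = 1, powers reduce modulo 8.
9 mod 8 = 1
So ω_8^9 = ω_8^1 = e^(-2πi·1/8)

ω_8^9 = ω_8^1 = 0.7071-0.7071i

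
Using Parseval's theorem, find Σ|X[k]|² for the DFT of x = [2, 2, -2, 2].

Parseval: Σ|x[n]|² = (1/N)Σ|X[k]|², so Σ|X[k]|² = N·Σ|x[n]|² = 4·16.0000

Σ|X[k]|² = N·Σ|x[n]|² = 4·16.0000 = 64.0000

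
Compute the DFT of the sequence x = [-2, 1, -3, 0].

X[k] = Σ(n=0 to 3) x[n] · ω_4^(nk)
where ω_4 = e^(-2πi/4)

Computing each X[k]:
X[0] = -4
X[1] = 1-1i
X[2] = -6
X[3] = 1+1i

X = [-4, 1-1i, -6, 1+1i]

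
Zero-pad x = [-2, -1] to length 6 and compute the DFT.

Original 2-point DFT: [-3, -1]
Zero-padded 6-point DFT provides frequency interpolation.

DFT_6([x, 0, ...]) = [-3, -2.5000+0.8660i, -1.5000+0.8660i, -1, -1.5000-0.8660i, -2.5000-0.8660i]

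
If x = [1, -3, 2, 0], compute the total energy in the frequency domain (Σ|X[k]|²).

Parseval: Σ|x[n]|² = (1/N)Σ|X[k]|², so Σ|X[k]|² = N·Σ|x[n]|² = 4·14.0000

Σ|X[k]|² = N·Σ|x[n]|² = 4·14.0000 = 56.0000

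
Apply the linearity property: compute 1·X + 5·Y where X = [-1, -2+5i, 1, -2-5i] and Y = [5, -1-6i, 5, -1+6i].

By linearity: DFT(1x + 5y) = 1·DFT(x) + 5·DFT(y)
= 1·[-1, -2+5i, 1, -2-5i] + 5·[5, -1-6i, 5, -1+6i]

Computing element-wise:
Z[0] = 1·(-1) + 5·(5) = 24
Z[1] = 1·(-2+5i) + 5·(-1-6i) = -7-25i
Z[2] = 1·(1) + 5·(5) = 26
Z[3] = 1·(-2-5i) + 5·(-1+6i) = -7+25i

DFT(1x + 5y) = 1·X + 5·Y = [24, -7-25i, 26, -7+25i]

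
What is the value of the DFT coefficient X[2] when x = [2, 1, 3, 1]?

X[2] = Σ(n=0 to 3) x[n] · ω_4^(2n) where ω_4 = e^(-2πi/4)
= (2)·ω_4^0 + (1)·ω_4^2 + (3)·ω_4^4 + (1)·ω_4^6

X[2] = 3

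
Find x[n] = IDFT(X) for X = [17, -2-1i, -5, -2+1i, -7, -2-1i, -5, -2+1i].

x[n] = (1/8) Σ(k=0 to 7) X[k] · e^(2πikn/8)

Computing each x[n]:
x[0] = -1
x[1] = 3
x[2] = 3
x[3] = 3
x[4] = 1
x[5] = 3
x[6] = 2
x[7] = 3

x = [-1, 3, 3, 3, 1, 3, 2, 3]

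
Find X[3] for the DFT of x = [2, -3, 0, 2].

X[3] = Σ(n=0 to 3) x[n] · ω_4^(3n) where ω_4 = e^(-2πi/4)
= (2)·ω_4^0 + (-3)·ω_4^3 + (0)·ω_4^6 + (2)·ω_4^9

X[3] = 2-5i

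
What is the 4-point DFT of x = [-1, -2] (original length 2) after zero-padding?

Original 2-point DFT: [-3, 1]
Zero-padded 4-point DFT provides frequency interpolation.

DFT_4([x, 0, ...]) = [-3, -1+2i, 1, -1-2i]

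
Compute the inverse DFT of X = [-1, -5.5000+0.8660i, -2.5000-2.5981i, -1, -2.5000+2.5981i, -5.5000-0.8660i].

x[n] = (1/6) Σ(k=0 to 5) X[k] · e^(2πikn/6)

Computing each x[n]:
x[0] = -3
x[1] = 0
x[2] = 0
x[3] = 1
x[4] = 2
x[5] = -1

x = [-3, 0, 0, 1, 2, -1]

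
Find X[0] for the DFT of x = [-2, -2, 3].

X[0] = Σ(n=0 to 2) x[n] · ω_3^0 = Σ x[n]
= (-2) + (-2) + (3)

X[0] = -1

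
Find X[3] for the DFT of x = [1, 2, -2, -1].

X[3] = Σ(n=0 to 3) x[n] · ω_4^(3n) where ω_4 = e^(-2πi/4)
= (1)·ω_4^0 + (2)·ω_4^3 + (-2)·ω_4^6 + (-1)·ω_4^9

X[3] = 3+3i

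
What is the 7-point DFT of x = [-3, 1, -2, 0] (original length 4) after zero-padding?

Original 4-point DFT: [-4, -1-1i, -6, -1+1i]
Zero-padded 7-point DFT provides frequency interpolation.

DFT_7([x, 0, ...]) = [-4, -1.9315+1.1680i, -1.4206-1.8427i, -5.1479-1.9975i, -5.1479+1.9975i, -1.4206+1.8427i, -1.9315-1.1680i]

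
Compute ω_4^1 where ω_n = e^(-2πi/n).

ω_4^1 = e^(-2πi·1/4)
= cos(-2π·1/4) + i·sin(-2π·1/4)
= cos(-2π/4) + i·sin(-2π/4)

ω_4^1 = cos(-2π/4) + i·sin(-2π/4) = -1i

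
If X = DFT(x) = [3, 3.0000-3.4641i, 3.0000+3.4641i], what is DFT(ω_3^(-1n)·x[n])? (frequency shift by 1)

Modulation property: DFT(ω_3^(-1n)·x[n]) = X[(k-1) mod 3], so circularly shift X by 1 positions.

X[k-1] = [3.0000+3.4641i, 3, 3.0000-3.4641i]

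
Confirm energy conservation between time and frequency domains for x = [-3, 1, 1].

Time domain:
Σ|x[n]|² = |-3|² + |1|² + |1|² = 11.0000

Frequency domain:
(1/3)Σ|X[k]|² = (1/3)(|-1|² + |-4|² + |-4|²) = (1/3)·33.0000 = 11.0000

Both sides agree, confirming Parseval's theorem.

Σ|x[n]|² = (1/N)Σ|X[k]|² = 11.0000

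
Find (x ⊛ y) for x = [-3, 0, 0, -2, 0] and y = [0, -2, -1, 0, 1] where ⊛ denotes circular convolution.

(x ⊛ y)[n] = Σ(m=0 to 4) x[m] · y[(n-m) mod 5]

Computing each output sample:
(x ⊛ y)[0] = 2
(x ⊛ y)[1] = 6
(x ⊛ y)[2] = 1
(x ⊛ y)[3] = 0
(x ⊛ y)[4] = 1

x ⊛ y = [2, 6, 1, 0, 1]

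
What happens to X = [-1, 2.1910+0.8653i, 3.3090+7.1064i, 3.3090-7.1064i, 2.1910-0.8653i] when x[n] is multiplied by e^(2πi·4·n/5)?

Modulation property: DFT(ω_5^(-4n)·x[n]) = X[(k-4) mod 5], so circularly shift X by 4 positions.

X[k-4] = [2.1910+0.8653i, 3.3090+7.1064i, 3.3090-7.1064i, 2.1910-0.8653i, -1]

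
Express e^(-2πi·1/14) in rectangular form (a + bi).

ω_14^1 = e^(-2πi·1/14)
= cos(-2π·1/14) + i·sin(-2π·1/14)
= cos(-2π/14) + i·sin(-2π/14)

ω_14^1 = cos(-2π/14) + i·sin(-2π/14) = 0.9010-0.4339i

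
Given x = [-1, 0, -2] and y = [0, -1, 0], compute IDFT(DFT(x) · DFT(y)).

(x ⊛ y)[n] = Σ(m=0 to 2) x[m] · y[(n-m) mod 3]

Computing each output sample:
(x ⊛ y)[0] = 2
(x ⊛ y)[1] = 1
(x ⊛ y)[2] = 0

x ⊛ y = [2, 1, 0]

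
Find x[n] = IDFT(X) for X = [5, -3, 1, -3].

x[n] = (1/4) Σ(k=0 to 3) X[k] · e^(2πikn/4)

Computing each x[n]:
x[0] = 0
x[1] = 1
x[2] = 3
x[3] = 1

x = [0, 1, 3, 1]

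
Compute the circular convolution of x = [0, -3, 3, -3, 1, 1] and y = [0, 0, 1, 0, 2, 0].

(x ⊛ y)[n] = Σ(m=0 to 5) x[m] · y[(n-m) mod 6]

Computing each output sample:
(x ⊛ y)[0] = 7
(x ⊛ y)[1] = -5
(x ⊛ y)[2] = 2
(x ⊛ y)[3] = -1
(x ⊛ y)[4] = 3
(x ⊛ y)[5] = -9

x ⊛ y = [7, -5, 2, -1, 3, -9]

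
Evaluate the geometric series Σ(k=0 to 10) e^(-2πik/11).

Sum of all nth roots of unity equals 0 for n > 1 (geometric series with r ≠ 1).

0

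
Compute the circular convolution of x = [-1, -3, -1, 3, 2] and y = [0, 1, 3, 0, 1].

(x ⊛ y)[n] = Σ(m=0 to 4) x[m] · y[(n-m) mod 5]

Computing each output sample:
(x ⊛ y)[0] = 8
(x ⊛ y)[1] = 4
(x ⊛ y)[2] = -3
(x ⊛ y)[3] = -8
(x ⊛ y)[4] = -1

x ⊛ y = [8, 4, -3, -8, -1]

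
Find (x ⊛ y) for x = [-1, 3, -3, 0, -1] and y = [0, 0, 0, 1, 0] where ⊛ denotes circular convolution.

(x ⊛ y)[n] = Σ(m=0 to 4) x[m] · y[(n-m) mod 5]

Computing each output sample:
(x ⊛ y)[0] = -3
(x ⊛ y)[1] = 0
(x ⊛ y)[2] = -1
(x ⊛ y)[3] = -1
(x ⊛ y)[4] = 3

x ⊛ y = [-3, 0, -1, -1, 3]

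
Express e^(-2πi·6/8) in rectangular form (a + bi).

ω_8^6 = e^(-2πi·6/8)
= cos(-2π·6/8) + i·sin(-2π·6/8)
= cos(-12π/8) + i·sin(-12π/8)

ω_8^6 = cos(-12π/8) + i·sin(-12π/8) = 1i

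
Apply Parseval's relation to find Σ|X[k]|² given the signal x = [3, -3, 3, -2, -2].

Parseval: Σ|x[n]|² = (1/N)Σ|X[k]|², so Σ|X[k]|² = N·Σ|x[n]|² = 5·35.0000

Σ|X[k]|² = N·Σ|x[n]|² = 5·35.0000 = 175.0000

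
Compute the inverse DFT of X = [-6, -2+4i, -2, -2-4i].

x[n] = (1/4) Σ(k=0 to 3) X[k] · e^(2πikn/4)

Computing each x[n]:
x[0] = -3
x[1] = -3
x[2] = -1
x[3] = 1

x = [-3, -3, -1, 1]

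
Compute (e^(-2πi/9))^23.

Since ω_9^9 = 1, powers reduce modulo 9.
23 mod 9 = 5
So ω_9^23 = ω_9^5 = e^(-2πi·5/9)

ω_9^23 = ω_9^5 = -0.9397+0.3420i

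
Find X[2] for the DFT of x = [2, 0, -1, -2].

X[2] = Σ(n=0 to 3) x[n] · ω_4^(2n) where ω_4 = e^(-2πi/4)
= (2)·ω_4^0 + (0)·ω_4^2 + (-1)·ω_4^4 + (-2)·ω_4^6

X[2] = 3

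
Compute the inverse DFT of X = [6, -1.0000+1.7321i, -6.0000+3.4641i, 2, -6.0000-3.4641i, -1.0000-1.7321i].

x[n] = (1/6) Σ(k=0 to 5) X[k] · e^(2πikn/6)

Computing each x[n]:
x[0] = -1
x[1] = 0
x[2] = 3
x[3] = -1
x[4] = 2
x[5] = 3

x = [-1, 0, 3, -1, 2, 3]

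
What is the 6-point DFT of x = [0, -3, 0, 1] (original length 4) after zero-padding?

Original 4-point DFT: [-2, 4i, 2, -4i]
Zero-padded 6-point DFT provides frequency interpolation.

DFT_6([x, 0, ...]) = [-2, -2.5000+2.5981i, 2.5000+2.5981i, 2, 2.5000-2.5981i, -2.5000-2.5981i]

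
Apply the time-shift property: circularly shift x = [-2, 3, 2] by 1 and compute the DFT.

Time shift by 1: X_shifted[k] = ω_3^(1k) · X[k]
Shifted x = [2, -2, 3]

DFT(x[n-1]) = [3, 1.5000+4.3301i, 1.5000-4.3301i]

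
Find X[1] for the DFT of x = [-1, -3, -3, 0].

X[1] = Σ(n=0 to 3) x[n] · ω_4^(1n) where ω_4 = e^(-2πi/4)
= (-1)·ω_4^0 + (-3)·ω_4^1 + (-3)·ω_4^2 + (0)·ω_4^3

X[1] = 2+3i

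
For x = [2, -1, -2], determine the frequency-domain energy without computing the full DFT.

Parseval: Σ|x[n]|² = (1/N)Σ|X[k]|², so Σ|X[k]|² = N·Σ|x[n]|² = 3·9.0000

Σ|X[k]|² = N·Σ|x[n]|² = 3·9.0000 = 27.0000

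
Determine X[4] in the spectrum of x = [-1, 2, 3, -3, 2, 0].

X[4] = Σ(n=0 to 5) x[n] · ω_6^(4n) where ω_6 = e^(-2πi/6)
= (-1)·ω_6^0 + (2)·ω_6^4 + (3)·ω_6^8 + (-3)·ω_6^12 + (2)·ω_6^16 + (0)·ω_6^20

X[4] = -7.5000+0.8660i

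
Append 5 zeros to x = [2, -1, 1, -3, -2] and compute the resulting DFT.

Original 5-point DFT: [-3, 2.6910-3.3022i, 3.8090+3.2164i, 3.8090-3.2164i, 2.6910+3.3022i]
Zero-padded 10-point DFT provides frequency interpolation.

DFT_10([x, 0, ...]) = [-3, 4.0451+3.6655i, 2.6910-3.3022i, -1.5451+1.6776i, 3.8090+3.2164i, 5, 3.8090-3.2164i, -1.5451-1.6776i, 2.6910+3.3022i, 4.0451-3.6655i]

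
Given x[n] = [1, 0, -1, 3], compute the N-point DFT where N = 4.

X[k] = Σ(n=0 to 3) x[n] · ω_4^(nk)
where ω_4 = e^(-2πi/4)

Computing each X[k]:
X[0] = 3
X[1] = 2+3i
X[2] = -3
X[3] = 2-3i

X = [3, 2+3i, -3, 2-3i]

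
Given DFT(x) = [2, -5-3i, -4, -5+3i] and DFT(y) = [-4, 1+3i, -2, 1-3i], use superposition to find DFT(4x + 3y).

By linearity: DFT(4x + 3y) = 4·DFT(x) + 3·DFT(y)
= 4·[2, -5-3i, -4, -5+3i] + 3·[-4, 1+3i, -2, 1-3i]

Computing element-wise:
Z[0] = 4·(2) + 3·(-4) = -4
Z[1] = 4·(-5-3i) + 3·(1+3i) = -17-3i
Z[2] = 4·(-4) + 3·(-2) = -22
Z[3] = 4·(-5+3i) + 3·(1-3i) = -17+3i

DFT(4x + 3y) = 4·X + 3·Y = [-4, -17-3i, -22, -17+3i]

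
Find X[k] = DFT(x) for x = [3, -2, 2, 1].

X[k] = Σ(n=0 to 3) x[n] · ω_4^(nk)
where ω_4 = e^(-2πi/4)

Computing each X[k]:
X[0] = 4
X[1] = 1+3i
X[2] = 6
X[3] = 1-3i

X = [4, 1+3i, 6, 1-3i]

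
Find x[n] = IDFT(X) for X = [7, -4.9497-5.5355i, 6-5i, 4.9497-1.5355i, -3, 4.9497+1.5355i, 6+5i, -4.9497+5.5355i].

x[n] = (1/8) Σ(k=0 to 7) X[k] · e^(2πikn/8)

Computing each x[n]:
x[0] = 2
x[1] = 2
x[2] = 0
x[3] = 3
x[4] = 2
x[5] = 3
x[6] = -2
x[7] = -3

x = [2, 2, 0, 3, 2, 3, -2, -3]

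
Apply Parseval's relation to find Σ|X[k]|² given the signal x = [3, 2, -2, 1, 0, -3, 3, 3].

Parseval: Σ|x[n]|² = (1/N)Σ|X[k]|², so Σ|X[k]|² = N·Σ|x[n]|² = 8·45.0000

Σ|X[k]|² = N·Σ|x[n]|² = 8·45.0000 = 360.0000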